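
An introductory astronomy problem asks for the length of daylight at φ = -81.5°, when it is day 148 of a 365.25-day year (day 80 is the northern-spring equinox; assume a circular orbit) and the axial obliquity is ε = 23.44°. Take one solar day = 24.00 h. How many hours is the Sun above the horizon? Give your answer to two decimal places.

Solar longitude: λ_s = 360° × (148 − 80)/365.25 = 67.023°.
sin δ = sin 23.44° × sin 67.023° = 0.36623, so δ = +21.483°.
cos H₀ = −tan φ · tan δ = 2.6334 ≥ 1, so the Sun never rises (polar night) and H₀ = 0.
Daylight = 2H₀/(2π) × 24.00 h = (0.0000/π) × 24.00 = 0.00 h.

0.00 h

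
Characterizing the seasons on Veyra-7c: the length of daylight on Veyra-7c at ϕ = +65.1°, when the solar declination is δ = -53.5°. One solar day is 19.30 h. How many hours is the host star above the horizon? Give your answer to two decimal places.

cos h₀ = −tan ϕ · tan δ = 2.9114 ≥ 1, so the host star never rises (polar night) and h₀ = 0.
Daylight = 2h₀/(2π) × 19.30 h = (0.0000/π) × 19.30 = 0.00 h.

0.00 h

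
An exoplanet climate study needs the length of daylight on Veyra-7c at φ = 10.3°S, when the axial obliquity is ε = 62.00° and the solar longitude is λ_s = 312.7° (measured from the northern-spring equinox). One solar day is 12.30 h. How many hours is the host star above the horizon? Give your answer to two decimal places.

6.76 h

Solar declination: sin δ = sin ε · sin λ_s = sin 62.00° × sin 312.7° = -0.64889, so δ = -40.458°.
cos H₀ = −tan φ · tan δ = −tan(-10.3°) × tan(-40.458°) = -0.1550, so H₀ = 1.7264 rad = 98.92°.
Daylight = 2H₀/(2π) × 12.30 h = (1.7264/π) × 12.30 = 6.76 h.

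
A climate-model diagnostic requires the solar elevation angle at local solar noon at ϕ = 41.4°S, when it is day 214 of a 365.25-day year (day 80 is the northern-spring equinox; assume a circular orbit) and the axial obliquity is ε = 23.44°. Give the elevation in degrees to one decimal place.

31.4°

Solar longitude: L_s = 360° × (214 − 80)/365.25 = 132.074°.
sin δ = sin 23.44° × sin 132.074° = 0.29527, so δ = +17.174°.
At local noon the hour angle is zero, so the zenith angle equals |ϕ − δ| = |-41.4° − (+17.174°)| = 58.574°.
Elevation = 90° − 58.574° = 31.4°.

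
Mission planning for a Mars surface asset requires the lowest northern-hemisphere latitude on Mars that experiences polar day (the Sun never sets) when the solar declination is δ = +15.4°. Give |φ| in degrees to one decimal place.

|φ| = 74.6°

Polar day requires cos H₀ = −tan φ tan δ ≤ −1, i.e. tan φ tan δ ≥ 1.
The boundary is |tan φ| · |tan δ| = 1, so |φ| = 90° − |δ| = 90° − 15.4° = 74.6° in the northern hemisphere.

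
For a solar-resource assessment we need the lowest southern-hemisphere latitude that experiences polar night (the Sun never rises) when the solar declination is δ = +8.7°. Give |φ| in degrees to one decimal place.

Polar night requires cos H₀ = −tan φ tan δ ≥ 1, i.e. tan φ tan δ ≤ −1.
The boundary is |tan φ| · |tan δ| = 1, so |φ| = 90° − |δ| = 90° − 8.7° = 81.3° in the southern hemisphere.

|φ| = 81.3°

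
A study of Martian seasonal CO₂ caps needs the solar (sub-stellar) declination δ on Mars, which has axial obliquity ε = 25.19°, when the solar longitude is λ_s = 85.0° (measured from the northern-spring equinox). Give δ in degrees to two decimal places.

δ = +25.09°

sin δ = sin ε · sin λ_s = sin 25.19° × sin 85.0° = 0.424002.
δ = arcsin(0.424002) = +25.09°.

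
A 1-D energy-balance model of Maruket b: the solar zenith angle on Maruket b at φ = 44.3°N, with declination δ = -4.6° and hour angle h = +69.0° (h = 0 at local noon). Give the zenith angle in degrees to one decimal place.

θ_z = 78.5°

cos θ_z = sin φ sin δ + cos φ cos δ cos h = -0.056012 + 0.255655 = 0.199643.
θ_z = arccos(0.199643) = 78.5°.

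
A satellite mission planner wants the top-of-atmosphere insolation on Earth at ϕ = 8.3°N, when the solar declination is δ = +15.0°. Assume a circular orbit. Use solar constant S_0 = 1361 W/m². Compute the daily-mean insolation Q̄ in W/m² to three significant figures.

Q̄ ≈ 440 W/m²

cos h₀ = −tan(+8.3°) tan(+15.000°) = -0.0391, h₀ = 1.6099 rad.
Bracket: h₀ sin ϕ sin δ + cos ϕ cos δ sin h₀ = 1.6099×0.14436×0.25882 + 0.98953×0.96593×0.99924 = 0.060151 + 0.955090 = 1.015241.
Q̄ = (S_0/π) × [bracket] = (1361/π) × 1.015241 = 439.8 W/m².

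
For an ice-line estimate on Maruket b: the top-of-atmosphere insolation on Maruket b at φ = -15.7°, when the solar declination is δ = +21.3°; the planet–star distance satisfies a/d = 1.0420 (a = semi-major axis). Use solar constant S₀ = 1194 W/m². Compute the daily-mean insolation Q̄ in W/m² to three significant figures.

cos H₀ = −tan(-15.7°) tan(+21.300°) = 0.1096, H₀ = 1.4610 rad.
Bracket: H₀ sin φ sin δ + cos φ cos δ sin H₀ = 1.4610×-0.27060×0.36325 + 0.96269×0.93169×0.99398 = -0.143610 + 0.891529 = 0.747919.
Inverse-square distance factor (a/d)² = 1.0420² = 1.085764.
Q̄ = (S₀/π) × 1.085764 × [bracket] = (1194/π) × 1.085764 × 0.747919 = 308.6 W/m².

Q̄ ≈ 309 W/m²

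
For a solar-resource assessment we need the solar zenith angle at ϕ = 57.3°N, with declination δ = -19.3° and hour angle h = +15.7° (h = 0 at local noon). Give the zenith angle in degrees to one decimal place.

cos θ_z = sin ϕ sin δ + cos ϕ cos δ cos h = -0.278131 + 0.490857 = 0.212726.
θ_z = arccos(0.212726) = 77.7°.

θ_z = 77.7°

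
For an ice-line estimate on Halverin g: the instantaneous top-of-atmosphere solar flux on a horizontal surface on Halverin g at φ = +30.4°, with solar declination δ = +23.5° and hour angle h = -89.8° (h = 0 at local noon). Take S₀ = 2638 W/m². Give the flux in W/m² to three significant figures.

cos θ_z = sin φ sin δ + cos φ cos δ cos h = 0.201780 + 0.002761 = 0.204541.
Flux = S₀ · cos θ_z = 2638 × 0.204541 = 539.6 W/m².

540 W/m²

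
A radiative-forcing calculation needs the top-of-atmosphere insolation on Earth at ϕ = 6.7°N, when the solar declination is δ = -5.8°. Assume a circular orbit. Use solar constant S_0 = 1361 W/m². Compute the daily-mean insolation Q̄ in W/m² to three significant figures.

Q̄ ≈ 420 W/m²

cos h₀ = −tan(+6.7°) tan(-5.800°) = 0.0119, h₀ = 1.5589 rad.
Bracket: h₀ sin ϕ sin δ + cos ϕ cos δ sin h₀ = 1.5589×0.11667×-0.10106 + 0.99317×0.99488×0.99993 = -0.018380 + 0.988016 = 0.969636.
Q̄ = (S_0/π) × [bracket] = (1361/π) × 0.969636 = 420.1 W/m².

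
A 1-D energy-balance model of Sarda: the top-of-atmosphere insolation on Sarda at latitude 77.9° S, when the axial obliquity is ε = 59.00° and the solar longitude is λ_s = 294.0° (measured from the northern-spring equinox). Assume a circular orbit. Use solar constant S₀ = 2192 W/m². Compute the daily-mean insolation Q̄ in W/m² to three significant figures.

Solar declination: sin δ = sin ε · sin λ_s = sin 59.00° × sin 294.0° = -0.78306, so δ = -51.542°.
cos H₀ = −tan(-77.9°) tan(-51.542°) = -5.8730 ≤ −1 ⇒ polar day, H₀ = π.
Bracket: H₀ sin φ sin δ + cos φ cos δ sin H₀ = 3.1416×-0.97778×-0.78306 + 0.20962×0.62194×0.00000 = 2.405399 + 0.000000 = 2.405399.
Q̄ = (S₀/π) × [bracket] = (2192/π) × 2.405399 = 1678 W/m².

Q̄ ≈ 1.68e+03 W/m²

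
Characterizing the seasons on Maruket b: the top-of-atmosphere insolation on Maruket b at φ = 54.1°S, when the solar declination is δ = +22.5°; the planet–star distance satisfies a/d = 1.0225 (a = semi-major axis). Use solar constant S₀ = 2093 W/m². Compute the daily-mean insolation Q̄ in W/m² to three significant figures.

cos H₀ = −tan(-54.1°) tan(+22.500°) = 0.5722, H₀ = 0.9616 rad.
Bracket: H₀ sin φ sin δ + cos φ cos δ sin H₀ = 0.9616×-0.81004×0.38268 + 0.58637×0.92388×0.82010 = -0.298083 + 0.444277 = 0.146194.
Inverse-square distance factor (a/d)² = 1.0225² = 1.045506.
Q̄ = (S₀/π) × 1.045506 × [bracket] = (2093/π) × 1.045506 × 0.146194 = 101.8 W/m².

Q̄ ≈ 102 W/m²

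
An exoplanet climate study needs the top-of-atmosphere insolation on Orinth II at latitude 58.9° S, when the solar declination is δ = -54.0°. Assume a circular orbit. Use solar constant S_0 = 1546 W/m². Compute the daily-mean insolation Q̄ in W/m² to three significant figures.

cos h₀ = −tan(-58.9°) tan(-54.000°) = -2.2817 ≤ −1 ⇒ polar day, h₀ = π.
Bracket: h₀ sin ϕ sin δ + cos ϕ cos δ sin h₀ = 3.1416×-0.85627×-0.80902 + 0.51653×0.58779×0.00000 = 2.176311 + 0.000000 = 2.176311.
Q̄ = (S_0/π) × [bracket] = (1546/π) × 2.176311 = 1071 W/m².

Q̄ ≈ 1.07e+03 W/m²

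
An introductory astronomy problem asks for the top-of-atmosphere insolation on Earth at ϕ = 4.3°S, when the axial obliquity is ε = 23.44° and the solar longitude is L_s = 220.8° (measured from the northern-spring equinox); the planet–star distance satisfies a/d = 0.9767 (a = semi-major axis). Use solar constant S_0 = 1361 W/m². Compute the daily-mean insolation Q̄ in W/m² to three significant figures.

Solar declination: sin δ = sin ε · sin L_s = sin 23.44° × sin 220.8° = -0.25992, so δ = -15.066°.
cos h₀ = −tan(-4.3°) tan(-15.066°) = -0.0202, h₀ = 1.5910 rad.
Bracket: h₀ sin ϕ sin δ + cos ϕ cos δ sin h₀ = 1.5910×-0.07498×-0.25992 + 0.99719×0.96563×0.99980 = 0.031007 + 0.962724 = 0.993731.
Inverse-square distance factor (a/d)² = 0.9767² = 0.953943.
Q̄ = (S_0/π) × 0.953943 × [bracket] = (1361/π) × 0.953943 × 0.993731 = 410.7 W/m².

Q̄ ≈ 411 W/m²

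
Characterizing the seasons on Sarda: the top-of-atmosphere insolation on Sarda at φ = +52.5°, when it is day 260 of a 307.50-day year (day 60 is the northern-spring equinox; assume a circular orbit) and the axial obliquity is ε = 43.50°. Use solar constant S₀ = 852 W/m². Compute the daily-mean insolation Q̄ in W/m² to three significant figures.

Q̄ ≈ 5.67 W/m²

Solar longitude: λ_s = 360° × (260 − 60)/307.50 = 234.146°.
sin δ = sin 43.50° × sin 234.146° = -0.55792, so δ = -33.912°.
cos H₀ = −tan(+52.5°) tan(-33.912°) = 0.8761, H₀ = 0.5030 rad.
Bracket: H₀ sin φ sin δ + cos φ cos δ sin H₀ = 0.5030×0.79335×-0.55792 + 0.60876×0.82989×0.48207 = -0.222641 + 0.243544 = 0.020903.
Q̄ = (S₀/π) × [bracket] = (852/π) × 0.020903 = 5.669 W/m².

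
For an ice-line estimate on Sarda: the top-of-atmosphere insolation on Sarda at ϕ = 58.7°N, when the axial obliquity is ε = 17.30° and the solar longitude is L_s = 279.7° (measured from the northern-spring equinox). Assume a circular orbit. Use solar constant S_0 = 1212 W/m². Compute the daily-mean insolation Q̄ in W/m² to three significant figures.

Q̄ ≈ 64.8 W/m²

Solar declination: sin δ = sin ε · sin L_s = sin 17.30° × sin 279.7° = -0.29312, so δ = -17.045°.
cos h₀ = −tan(+58.7°) tan(-17.045°) = 0.5043, h₀ = 1.0423 rad.
Bracket: h₀ sin ϕ sin δ + cos ϕ cos δ sin h₀ = 1.0423×0.85446×-0.29312 + 0.51952×0.95607×0.86356 = -0.261054 + 0.428928 = 0.167874.
Q̄ = (S_0/π) × [bracket] = (1212/π) × 0.167874 = 64.76 W/m².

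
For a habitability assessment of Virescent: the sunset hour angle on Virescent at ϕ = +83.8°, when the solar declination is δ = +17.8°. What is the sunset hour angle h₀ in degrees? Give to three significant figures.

h₀ = 180°

Sunrise equation: cos h₀ = −tan ϕ · tan δ = -2.9555 ≤ −1, so the host star never sets (polar day) and h₀ = π.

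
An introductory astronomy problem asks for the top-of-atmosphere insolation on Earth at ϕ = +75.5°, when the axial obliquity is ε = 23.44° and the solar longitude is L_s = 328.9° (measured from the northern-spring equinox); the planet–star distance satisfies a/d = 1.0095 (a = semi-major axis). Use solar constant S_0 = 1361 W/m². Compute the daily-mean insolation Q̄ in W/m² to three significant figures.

Q̄ ≈ 8.41 W/m²

Solar declination: sin δ = sin ε · sin L_s = sin 23.44° × sin 328.9° = -0.20547, so δ = -11.857°.
cos h₀ = −tan(+75.5°) tan(-11.857°) = 0.8118, h₀ = 0.6235 rad.
Bracket: h₀ sin ϕ sin δ + cos ϕ cos δ sin h₀ = 0.6235×0.96815×-0.20547 + 0.25038×0.97866×0.58391 = -0.124030 + 0.143079 = 0.019049.
Inverse-square distance factor (a/d)² = 1.0095² = 1.019090.
Q̄ = (S_0/π) × 1.019090 × [bracket] = (1361/π) × 1.019090 × 0.019049 = 8.410 W/m².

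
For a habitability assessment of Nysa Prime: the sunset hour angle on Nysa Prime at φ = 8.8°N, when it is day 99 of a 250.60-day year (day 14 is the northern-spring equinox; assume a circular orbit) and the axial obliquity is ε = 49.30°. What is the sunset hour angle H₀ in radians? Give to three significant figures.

H₀ = 1.70 rad

Solar longitude: λ_s = 360° × (99 − 14)/250.60 = 122.107°.
sin δ = sin 49.30° × sin 122.107° = 0.64218, so δ = +39.955°.
cos H₀ = −tan φ · tan δ = −tan(+8.8°) × tan(+39.955°) = -0.1297, so H₀ = 1.7009 rad = 97.45°.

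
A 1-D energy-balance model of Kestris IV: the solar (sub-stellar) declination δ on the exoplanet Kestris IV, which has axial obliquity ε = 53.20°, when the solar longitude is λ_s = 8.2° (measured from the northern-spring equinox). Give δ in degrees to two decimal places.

sin δ = sin ε · sin λ_s = sin 53.20° × sin 8.2° = 0.114207.
δ = arcsin(0.114207) = +6.56°.

δ = +6.56°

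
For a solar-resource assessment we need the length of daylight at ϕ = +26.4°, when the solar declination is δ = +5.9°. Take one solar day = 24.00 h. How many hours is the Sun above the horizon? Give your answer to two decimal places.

cos h₀ = −tan ϕ · tan δ = −tan(+26.4°) × tan(+5.900°) = -0.0513, so h₀ = 1.6221 rad = 92.94°.
Daylight = 2h₀/(2π) × 24.00 h = (1.6221/π) × 24.00 = 12.39 h.

12.39 h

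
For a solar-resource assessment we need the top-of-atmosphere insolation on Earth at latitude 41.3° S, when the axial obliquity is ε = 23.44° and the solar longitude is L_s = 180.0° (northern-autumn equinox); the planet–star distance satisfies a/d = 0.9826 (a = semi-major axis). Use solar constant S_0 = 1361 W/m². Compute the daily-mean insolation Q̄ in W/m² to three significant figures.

Q̄ ≈ 314 W/m²

Solar declination: sin δ = sin ε · sin L_s = sin 23.44° × sin 180.0° = 0.00000, so δ = +0.000°.
cos h₀ = −tan(-41.3°) tan(+0.000°) = 0.0000, h₀ = 1.5708 rad.
Bracket: h₀ sin ϕ sin δ + cos ϕ cos δ sin h₀ = 1.5708×-0.66000×0.00000 + 0.75126×1.00000×1.00000 = -0.000000 + 0.751260 = 0.751260.
Inverse-square distance factor (a/d)² = 0.9826² = 0.965503.
Q̄ = (S_0/π) × 0.965503 × [bracket] = (1361/π) × 0.965503 × 0.751260 = 314.2 W/m².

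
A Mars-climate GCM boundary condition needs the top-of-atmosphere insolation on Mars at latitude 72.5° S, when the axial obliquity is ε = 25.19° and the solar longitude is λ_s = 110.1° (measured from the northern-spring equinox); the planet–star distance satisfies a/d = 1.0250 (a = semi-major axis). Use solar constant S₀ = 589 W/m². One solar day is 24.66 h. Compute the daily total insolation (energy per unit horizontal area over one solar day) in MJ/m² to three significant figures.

Solar declination: sin δ = sin ε · sin λ_s = sin 25.19° × sin 110.1° = 0.39970, so δ = +23.559°.
cos H₀ = −tan(-72.5°) tan(+23.559°) = 1.3830 ≥ 1 ⇒ polar night, H₀ = 0 and Q̄ = 0.
Inverse-square distance factor (a/d)² = 1.0250² = 1.050625.
Daily total = Q̄ × 24.66 h × 3600 s/h = 0.00 MJ/m².

0.00 MJ/m²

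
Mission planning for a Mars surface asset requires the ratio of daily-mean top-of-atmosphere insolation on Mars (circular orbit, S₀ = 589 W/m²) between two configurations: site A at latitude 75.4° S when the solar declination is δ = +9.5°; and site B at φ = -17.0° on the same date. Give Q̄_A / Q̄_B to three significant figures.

— Configuration A (φ=-75.4°):
cos H₀ = −tan(-75.4°) tan(+9.500°) = 0.6424, H₀ = 0.8731 rad.
Bracket: H₀ sin φ sin δ + cos φ cos δ sin H₀ = 0.8731×-0.96771×0.16505 + 0.25207×0.98629×0.76634 = -0.139452 + 0.190523 = 0.051071.
Q̄ = (S₀/π) × [bracket] = (589/π) × 0.051071 = 9.5750 W/m².
— Configuration B (φ=-17.0°):
cos H₀ = −tan(-17.0°) tan(+9.500°) = 0.0512, H₀ = 1.5196 rad.
Bracket: H₀ sin φ sin δ + cos φ cos δ sin H₀ = 1.5196×-0.29237×0.16505 + 0.95630×0.98629×0.99869 = -0.073329 + 0.941954 = 0.868625.
Q̄ = (S₀/π) × [bracket] = (589/π) × 0.868625 = 162.85 W/m².
Ratio Q̄_A / Q̄_B = 9.5750 / 162.85 = 0.05880.

Q̄_A / Q̄_B ≈ 0.0588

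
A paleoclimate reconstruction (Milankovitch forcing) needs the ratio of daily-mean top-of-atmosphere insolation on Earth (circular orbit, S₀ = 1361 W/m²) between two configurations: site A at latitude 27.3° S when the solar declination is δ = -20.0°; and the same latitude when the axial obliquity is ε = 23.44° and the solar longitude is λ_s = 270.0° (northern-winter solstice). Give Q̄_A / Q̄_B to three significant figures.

— Configuration A (φ=-27.3°):
cos H₀ = −tan(-27.3°) tan(-20.000°) = -0.1879, H₀ = 1.7598 rad.
Bracket: H₀ sin φ sin δ + cos φ cos δ sin H₀ = 1.7598×-0.45865×-0.34202 + 0.88862×0.93969×0.98220 = 0.276055 + 0.820164 = 1.096219.
Q̄ = (S₀/π) × [bracket] = (1361/π) × 1.096219 = 474.90 W/m².
— Configuration B (φ=-27.3°):
Solar declination: sin δ = sin ε · sin λ_s = sin 23.44° × sin 270.0° = -0.39779, so δ = -23.440°.
cos H₀ = −tan(-27.3°) tan(-23.440°) = -0.2238, H₀ = 1.7965 rad.
Bracket: H₀ sin φ sin δ + cos φ cos δ sin H₀ = 1.7965×-0.45865×-0.39779 + 0.88862×0.91748×0.97464 = 0.327765 + 0.794615 = 1.122380.
Q̄ = (S₀/π) × [bracket] = (1361/π) × 1.122380 = 486.24 W/m².
Ratio Q̄_A / Q̄_B = 474.90 / 486.24 = 0.9767.

Q̄_A / Q̄_B ≈ 0.977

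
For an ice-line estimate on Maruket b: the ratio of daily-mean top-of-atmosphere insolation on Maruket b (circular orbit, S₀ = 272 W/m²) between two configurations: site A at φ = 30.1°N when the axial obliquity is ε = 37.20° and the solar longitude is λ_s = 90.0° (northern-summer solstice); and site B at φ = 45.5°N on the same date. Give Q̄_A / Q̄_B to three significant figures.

Q̄_A / Q̄_B ≈ 0.873

— Configuration A (φ=+30.1°):
Solar declination: sin δ = sin ε · sin λ_s = sin 37.20° × sin 90.0° = 0.60460, so δ = +37.200°.
cos H₀ = −tan(+30.1°) tan(+37.200°) = -0.4400, H₀ = 2.0264 rad.
Bracket: H₀ sin φ sin δ + cos φ cos δ sin H₀ = 2.0264×0.50151×0.60460 + 0.86515×0.79653×0.89800 = 0.614431 + 0.618828 = 1.233259.
Q̄ = (S₀/π) × [bracket] = (272/π) × 1.233259 = 106.78 W/m².
— Configuration B (φ=+45.5°):
cos H₀ = −tan(+45.5°) tan(+37.200°) = -0.7724, H₀ = 2.4534 rad.
Bracket: H₀ sin φ sin δ + cos φ cos δ sin H₀ = 2.4534×0.71325×0.60460 + 0.70091×0.79653×0.63513 = 1.057982 + 0.354590 = 1.412572.
Q̄ = (S₀/π) × [bracket] = (272/π) × 1.412572 = 122.30 W/m².
Ratio Q̄_A / Q̄_B = 106.78 / 122.30 = 0.8731.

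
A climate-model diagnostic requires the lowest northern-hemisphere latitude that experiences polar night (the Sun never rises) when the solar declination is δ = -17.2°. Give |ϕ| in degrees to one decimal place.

|ϕ| = 72.8°

Polar night requires cos h₀ = −tan ϕ tan δ ≥ 1, i.e. tan ϕ tan δ ≤ −1.
The boundary is |tan ϕ| · |tan δ| = 1, so |ϕ| = 90° − |δ| = 90° − 17.2° = 72.8° in the northern hemisphere.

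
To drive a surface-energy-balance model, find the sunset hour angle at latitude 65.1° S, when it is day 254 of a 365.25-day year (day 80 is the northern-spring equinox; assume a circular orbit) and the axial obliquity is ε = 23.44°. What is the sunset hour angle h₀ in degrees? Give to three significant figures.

Solar longitude: L_s = 360° × (254 − 80)/365.25 = 171.499°.
sin δ = sin 23.44° × sin 171.499° = 0.05880, so δ = +3.371°.
cos h₀ = −tan ϕ · tan δ = −tan(-65.1°) × tan(+3.371°) = 0.1269, so h₀ = 1.4436 rad = 82.71°.

h₀ = 82.7°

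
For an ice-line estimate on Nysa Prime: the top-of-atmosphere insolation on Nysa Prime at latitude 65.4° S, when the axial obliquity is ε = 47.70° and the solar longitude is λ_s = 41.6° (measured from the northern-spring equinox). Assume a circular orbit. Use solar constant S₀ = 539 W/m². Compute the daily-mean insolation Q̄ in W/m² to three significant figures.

Q̄ ≈ 0.00 W/m²

Solar declination: sin δ = sin ε · sin λ_s = sin 47.70° × sin 41.6° = 0.49106, so δ = +29.410°.
cos H₀ = −tan(-65.4°) tan(+29.410°) = 1.2312 ≥ 1 ⇒ polar night, H₀ = 0 and Q̄ = 0.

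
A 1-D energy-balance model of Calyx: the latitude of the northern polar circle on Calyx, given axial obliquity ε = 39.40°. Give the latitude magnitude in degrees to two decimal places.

The polar circle is the lowest latitude that experiences at least one full rotation of continuous daylight at the northern-summer solstice; it lies at |φ| = 90° − ε = 90° − 39.40° = 50.60°.

50.60°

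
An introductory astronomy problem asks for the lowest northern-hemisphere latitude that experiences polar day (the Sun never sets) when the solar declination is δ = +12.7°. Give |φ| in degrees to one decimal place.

|φ| = 77.3°

Polar day requires cos H₀ = −tan φ tan δ ≤ −1, i.e. tan φ tan δ ≥ 1.
The boundary is |tan φ| · |tan δ| = 1, so |φ| = 90° − |δ| = 90° − 12.7° = 77.3° in the northern hemisphere.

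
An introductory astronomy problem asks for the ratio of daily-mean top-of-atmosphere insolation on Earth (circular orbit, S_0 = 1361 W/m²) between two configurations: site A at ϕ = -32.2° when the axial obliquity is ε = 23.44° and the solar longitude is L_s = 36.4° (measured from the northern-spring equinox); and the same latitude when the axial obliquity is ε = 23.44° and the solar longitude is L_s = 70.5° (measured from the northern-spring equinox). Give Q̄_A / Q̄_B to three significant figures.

Q̄_A / Q̄_B ≈ 1.28

— Configuration A (ϕ=-32.2°):
Solar declination: sin δ = sin ε · sin L_s = sin 23.44° × sin 36.4° = 0.23606, so δ = +13.654°.
cos h₀ = −tan(-32.2°) tan(+13.654°) = 0.1530, h₀ = 1.4172 rad.
Bracket: h₀ sin ϕ sin δ + cos ϕ cos δ sin h₀ = 1.4172×-0.53288×0.23606 + 0.84619×0.97174×0.98823 = -0.178272 + 0.812598 = 0.634326.
Q̄ = (S_0/π) × [bracket] = (1361/π) × 0.634326 = 274.80 W/m².
— Configuration B (ϕ=-32.2°):
Solar declination: sin δ = sin ε · sin L_s = sin 23.44° × sin 70.5° = 0.37497, so δ = +22.023°.
cos h₀ = −tan(-32.2°) tan(+22.023°) = 0.2547, h₀ = 1.3132 rad.
Bracket: h₀ sin ϕ sin δ + cos ϕ cos δ sin h₀ = 1.3132×-0.53288×0.37497 + 0.84619×0.92704×0.96702 = -0.262396 + 0.758581 = 0.496185.
Q̄ = (S_0/π) × [bracket] = (1361/π) × 0.496185 = 214.96 W/m².
Ratio Q̄_A / Q̄_B = 274.80 / 214.96 = 1.278.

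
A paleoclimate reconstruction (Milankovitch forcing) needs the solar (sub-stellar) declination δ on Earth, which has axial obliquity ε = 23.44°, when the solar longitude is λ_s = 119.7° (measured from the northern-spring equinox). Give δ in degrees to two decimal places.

δ = +20.21°

sin δ = sin ε · sin λ_s = sin 23.44° × sin 119.7° = 0.345532.
δ = arcsin(0.345532) = +20.21°.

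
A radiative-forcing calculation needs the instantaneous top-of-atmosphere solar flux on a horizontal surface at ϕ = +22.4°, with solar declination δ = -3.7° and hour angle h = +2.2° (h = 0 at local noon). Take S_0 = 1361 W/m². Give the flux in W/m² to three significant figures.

1.22e+03 W/m²

cos θ_z = sin ϕ sin δ + cos ϕ cos δ cos h = -0.024591 + 0.921939 = 0.897348.
Flux = S_0 · cos θ_z = 1361 × 0.897348 = 1221 W/m².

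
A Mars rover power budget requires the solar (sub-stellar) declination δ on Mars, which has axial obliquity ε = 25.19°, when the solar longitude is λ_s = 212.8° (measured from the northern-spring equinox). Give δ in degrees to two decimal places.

δ = -13.33°

sin δ = sin ε · sin λ_s = sin 25.19° × sin 212.8° = -0.230563.
δ = arcsin(-0.230563) = -13.33°.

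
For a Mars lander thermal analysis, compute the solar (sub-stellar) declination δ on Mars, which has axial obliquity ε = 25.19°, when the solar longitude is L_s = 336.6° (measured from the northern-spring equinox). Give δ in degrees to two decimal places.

sin δ = sin ε · sin L_s = sin 25.19° × sin 336.6° = -0.169035.
δ = arcsin(-0.169035) = -9.73°.

δ = -9.73°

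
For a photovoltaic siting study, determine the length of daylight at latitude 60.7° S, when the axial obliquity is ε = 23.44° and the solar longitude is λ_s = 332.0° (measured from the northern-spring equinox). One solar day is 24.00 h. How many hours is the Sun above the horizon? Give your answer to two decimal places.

14.64 h

Solar declination: sin δ = sin ε · sin λ_s = sin 23.44° × sin 332.0° = -0.18675, so δ = -10.763°.
cos H₀ = −tan φ · tan δ = −tan(-60.7°) × tan(-10.763°) = -0.3387, so H₀ = 1.9164 rad = 109.80°.
Daylight = 2H₀/(2π) × 24.00 h = (1.9164/π) × 24.00 = 14.64 h.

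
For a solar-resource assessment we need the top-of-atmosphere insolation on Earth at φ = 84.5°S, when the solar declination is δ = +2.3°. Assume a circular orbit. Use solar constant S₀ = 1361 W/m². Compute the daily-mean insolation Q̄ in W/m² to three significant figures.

Q̄ ≈ 18.0 W/m²

cos H₀ = −tan(-84.5°) tan(+2.300°) = 0.4171, H₀ = 1.1405 rad.
Bracket: H₀ sin φ sin δ + cos φ cos δ sin H₀ = 1.1405×-0.99540×0.04013 + 0.09585×0.99919×0.90885 = -0.045558 + 0.087043 = 0.041485.
Q̄ = (S₀/π) × [bracket] = (1361/π) × 0.041485 = 17.97 W/m².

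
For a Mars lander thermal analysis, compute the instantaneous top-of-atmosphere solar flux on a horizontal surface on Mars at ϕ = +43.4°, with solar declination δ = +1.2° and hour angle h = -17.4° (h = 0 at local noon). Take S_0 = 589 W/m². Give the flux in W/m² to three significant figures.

cos θ_z = sin ϕ sin δ + cos ϕ cos δ cos h = 0.014389 + 0.693175 = 0.707564.
Flux = S_0 · cos θ_z = 589 × 0.707564 = 416.8 W/m².

417 W/m²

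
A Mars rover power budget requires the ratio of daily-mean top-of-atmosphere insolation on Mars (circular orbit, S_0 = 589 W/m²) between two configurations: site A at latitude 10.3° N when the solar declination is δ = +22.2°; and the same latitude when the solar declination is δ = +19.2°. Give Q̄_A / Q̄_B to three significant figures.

— Configuration A (ϕ=+10.3°):
cos h₀ = −tan(+10.3°) tan(+22.200°) = -0.0742, h₀ = 1.6450 rad.
Bracket: h₀ sin ϕ sin δ + cos ϕ cos δ sin h₀ = 1.6450×0.17880×0.37784 + 0.98389×0.92587×0.99725 = 0.111133 + 0.908449 = 1.019582.
Q̄ = (S_0/π) × [bracket] = (589/π) × 1.019582 = 191.16 W/m².
— Configuration B (ϕ=+10.3°):
cos h₀ = −tan(+10.3°) tan(+19.200°) = -0.0633, h₀ = 1.6341 rad.
Bracket: h₀ sin ϕ sin δ + cos ϕ cos δ sin h₀ = 1.6341×0.17880×0.32887 + 0.98389×0.94438×0.99800 = 0.096088 + 0.927308 = 1.023396.
Q̄ = (S_0/π) × [bracket] = (589/π) × 1.023396 = 191.87 W/m².
Ratio Q̄_A / Q̄_B = 191.16 / 191.87 = 0.9963.

Q̄_A / Q̄_B ≈ 0.996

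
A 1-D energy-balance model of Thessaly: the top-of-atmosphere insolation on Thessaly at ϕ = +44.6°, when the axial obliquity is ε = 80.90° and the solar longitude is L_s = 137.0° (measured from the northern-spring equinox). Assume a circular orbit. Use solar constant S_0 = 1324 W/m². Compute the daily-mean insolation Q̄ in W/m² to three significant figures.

Q̄ ≈ 633 W/m²

Solar declination: sin δ = sin ε · sin L_s = sin 80.90° × sin 137.0° = 0.67341, so δ = +42.331°.
cos h₀ = −tan(+44.6°) tan(+42.331°) = -0.8983, h₀ = 2.6867 rad.
Bracket: h₀ sin ϕ sin δ + cos ϕ cos δ sin h₀ = 2.6867×0.70215×0.67341 + 0.71203×0.73927×0.43940 = 1.270365 + 0.231292 = 1.501657.
Q̄ = (S_0/π) × [bracket] = (1324/π) × 1.501657 = 632.9 W/m².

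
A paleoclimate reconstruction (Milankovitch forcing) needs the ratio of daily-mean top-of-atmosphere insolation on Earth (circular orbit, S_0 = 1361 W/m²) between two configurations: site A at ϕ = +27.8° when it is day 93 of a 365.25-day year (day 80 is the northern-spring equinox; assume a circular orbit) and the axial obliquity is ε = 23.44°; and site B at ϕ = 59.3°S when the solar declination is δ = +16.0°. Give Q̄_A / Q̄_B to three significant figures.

— Configuration A (ϕ=+27.8°):
Solar longitude: L_s = 360° × (93 − 80)/365.25 = 12.813°.
sin δ = sin 23.44° × sin 12.813° = 0.08822, so δ = +5.061°.
cos h₀ = −tan(+27.8°) tan(+5.061°) = -0.0467, h₀ = 1.6175 rad.
Bracket: h₀ sin ϕ sin δ + cos ϕ cos δ sin h₀ = 1.6175×0.46639×0.08822 + 0.88458×0.99610×0.99891 = 0.066552 + 0.880170 = 0.946722.
Q̄ = (S_0/π) × [bracket] = (1361/π) × 0.946722 = 410.14 W/m².
— Configuration B (ϕ=-59.3°):
cos h₀ = −tan(-59.3°) tan(+16.000°) = 0.4829, h₀ = 1.0668 rad.
Bracket: h₀ sin ϕ sin δ + cos ϕ cos δ sin h₀ = 1.0668×-0.85985×0.27564 + 0.51054×0.96126×0.87566 = -0.252841 + 0.429740 = 0.176899.
Q̄ = (S_0/π) × [bracket] = (1361/π) × 0.176899 = 76.636 W/m².
Ratio Q̄_A / Q̄_B = 410.14 / 76.636 = 5.352.

Q̄_A / Q̄_B ≈ 5.35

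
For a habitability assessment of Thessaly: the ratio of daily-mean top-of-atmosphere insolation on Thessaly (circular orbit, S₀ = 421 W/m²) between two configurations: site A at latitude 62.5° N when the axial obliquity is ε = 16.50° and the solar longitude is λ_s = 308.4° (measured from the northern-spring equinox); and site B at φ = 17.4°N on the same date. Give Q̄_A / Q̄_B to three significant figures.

— Configuration A (φ=+62.5°):
Solar declination: sin δ = sin ε · sin λ_s = sin 16.50° × sin 308.4° = -0.22258, so δ = -12.861°.
cos H₀ = −tan(+62.5°) tan(-12.861°) = 0.4386, H₀ = 1.1168 rad.
Bracket: H₀ sin φ sin δ + cos φ cos δ sin H₀ = 1.1168×0.88701×-0.22258 + 0.46175×0.97491×0.89869 = -0.220491 + 0.404559 = 0.184068.
Q̄ = (S₀/π) × [bracket] = (421/π) × 0.184068 = 24.667 W/m².
— Configuration B (φ=+17.4°):
cos H₀ = −tan(+17.4°) tan(-12.861°) = 0.0715, H₀ = 1.4992 rad.
Bracket: H₀ sin φ sin δ + cos φ cos δ sin H₀ = 1.4992×0.29904×-0.22258 + 0.95424×0.97491×0.99744 = -0.099787 + 0.927917 = 0.828130.
Q̄ = (S₀/π) × [bracket] = (421/π) × 0.828130 = 110.98 W/m².
Ratio Q̄_A / Q̄_B = 24.667 / 110.98 = 0.2223.

Q̄_A / Q̄_B ≈ 0.222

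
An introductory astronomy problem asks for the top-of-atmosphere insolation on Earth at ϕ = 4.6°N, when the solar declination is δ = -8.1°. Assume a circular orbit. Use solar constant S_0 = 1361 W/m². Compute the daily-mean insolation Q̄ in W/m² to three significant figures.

cos h₀ = −tan(+4.6°) tan(-8.100°) = 0.0115, h₀ = 1.5593 rad.
Bracket: h₀ sin ϕ sin δ + cos ϕ cos δ sin h₀ = 1.5593×0.08020×-0.14090 + 0.99678×0.99002×0.99993 = -0.017620 + 0.986763 = 0.969143.
Q̄ = (S_0/π) × [bracket] = (1361/π) × 0.969143 = 419.9 W/m².

Q̄ ≈ 420 W/m²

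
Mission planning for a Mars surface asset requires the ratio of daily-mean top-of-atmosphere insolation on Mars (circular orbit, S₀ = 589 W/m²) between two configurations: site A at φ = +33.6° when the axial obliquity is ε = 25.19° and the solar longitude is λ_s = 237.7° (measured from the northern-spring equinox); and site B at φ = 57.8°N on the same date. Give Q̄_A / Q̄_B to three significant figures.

Q̄_A / Q̄_B ≈ 4.24

— Configuration A (φ=+33.6°):
Solar declination: sin δ = sin ε · sin λ_s = sin 25.19° × sin 237.7° = -0.35976, so δ = -21.086°.
cos H₀ = −tan(+33.6°) tan(-21.086°) = 0.2562, H₀ = 1.3117 rad.
Bracket: H₀ sin φ sin δ + cos φ cos δ sin H₀ = 1.3117×0.55339×-0.35976 + 0.83292×0.93304×0.96663 = -0.261143 + 0.751214 = 0.490071.
Q̄ = (S₀/π) × [bracket] = (589/π) × 0.490071 = 91.881 W/m².
— Configuration B (φ=+57.8°):
cos H₀ = −tan(+57.8°) tan(-21.086°) = 0.6123, H₀ = 0.9118 rad.
Bracket: H₀ sin φ sin δ + cos φ cos δ sin H₀ = 0.9118×0.84619×-0.35976 + 0.53288×0.93304×0.79064 = -0.277575 + 0.393105 = 0.115530.
Q̄ = (S₀/π) × [bracket] = (589/π) × 0.115530 = 21.660 W/m².
Ratio Q̄_A / Q̄_B = 91.881 / 21.660 = 4.242.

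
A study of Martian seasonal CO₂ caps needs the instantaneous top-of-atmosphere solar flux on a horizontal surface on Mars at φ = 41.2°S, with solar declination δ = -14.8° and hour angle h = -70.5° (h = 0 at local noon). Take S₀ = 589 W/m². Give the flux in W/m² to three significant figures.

242 W/m²

cos θ_z = sin φ sin δ + cos φ cos δ cos h = 0.168259 + 0.242829 = 0.411088.
Flux = S₀ · cos θ_z = 589 × 0.411088 = 242.1 W/m².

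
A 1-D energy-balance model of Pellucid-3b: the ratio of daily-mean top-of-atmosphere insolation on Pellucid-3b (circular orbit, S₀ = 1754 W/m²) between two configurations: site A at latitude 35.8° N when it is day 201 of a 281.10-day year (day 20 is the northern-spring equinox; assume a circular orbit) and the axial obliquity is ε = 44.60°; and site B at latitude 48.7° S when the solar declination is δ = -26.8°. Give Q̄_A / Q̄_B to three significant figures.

Q̄_A / Q̄_B ≈ 0.203

— Configuration A (φ=+35.8°):
Solar longitude: λ_s = 360° × (201 − 20)/281.10 = 231.804°.
sin δ = sin 44.60° × sin 231.804° = -0.55182, so δ = -33.492°.
cos H₀ = −tan(+35.8°) tan(-33.492°) = 0.4772, H₀ = 1.0733 rad.
Bracket: H₀ sin φ sin δ + cos φ cos δ sin H₀ = 1.0733×0.58496×-0.55182 + 0.81106×0.83396×0.87878 = -0.346453 + 0.594399 = 0.247946.
Q̄ = (S₀/π) × [bracket] = (1754/π) × 0.247946 = 138.43 W/m².
— Configuration B (φ=-48.7°):
cos H₀ = −tan(-48.7°) tan(-26.800°) = -0.5750, H₀ = 2.1834 rad.
Bracket: H₀ sin φ sin δ + cos φ cos δ sin H₀ = 2.1834×-0.75126×-0.45088 + 0.66000×0.89259×0.81816 = 0.739579 + 0.481986 = 1.221565.
Q̄ = (S₀/π) × [bracket] = (1754/π) × 1.221565 = 682.02 W/m².
Ratio Q̄_A / Q̄_B = 138.43 / 682.02 = 0.2030.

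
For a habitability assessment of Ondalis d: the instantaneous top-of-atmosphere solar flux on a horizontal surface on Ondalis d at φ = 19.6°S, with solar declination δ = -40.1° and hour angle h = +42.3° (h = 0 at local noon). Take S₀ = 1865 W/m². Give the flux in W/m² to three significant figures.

cos θ_z = sin φ sin δ + cos φ cos δ cos h = 0.216072 + 0.532978 = 0.749050.
Flux = S₀ · cos θ_z = 1865 × 0.749050 = 1397 W/m².

1.40e+03 W/m²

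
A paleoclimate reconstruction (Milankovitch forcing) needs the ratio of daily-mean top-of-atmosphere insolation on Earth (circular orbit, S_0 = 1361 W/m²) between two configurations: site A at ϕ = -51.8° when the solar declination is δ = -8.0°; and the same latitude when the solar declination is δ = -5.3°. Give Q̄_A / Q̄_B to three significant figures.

— Configuration A (ϕ=-51.8°):
cos h₀ = −tan(-51.8°) tan(-8.000°) = -0.1786, h₀ = 1.7504 rad.
Bracket: h₀ sin ϕ sin δ + cos ϕ cos δ sin h₀ = 1.7504×-0.78586×-0.13917 + 0.61841×0.99027×0.98392 = 0.191438 + 0.602546 = 0.793984.
Q̄ = (S_0/π) × [bracket] = (1361/π) × 0.793984 = 343.97 W/m².
— Configuration B (ϕ=-51.8°):
cos h₀ = −tan(-51.8°) tan(-5.300°) = -0.1179, h₀ = 1.6890 rad.
Bracket: h₀ sin ϕ sin δ + cos ϕ cos δ sin h₀ = 1.6890×-0.78586×-0.09237 + 0.61841×0.99572×0.99303 = 0.122604 + 0.611471 = 0.734075.
Q̄ = (S_0/π) × [bracket] = (1361/π) × 0.734075 = 318.02 W/m².
Ratio Q̄_A / Q̄_B = 343.97 / 318.02 = 1.082.

Q̄_A / Q̄_B ≈ 1.08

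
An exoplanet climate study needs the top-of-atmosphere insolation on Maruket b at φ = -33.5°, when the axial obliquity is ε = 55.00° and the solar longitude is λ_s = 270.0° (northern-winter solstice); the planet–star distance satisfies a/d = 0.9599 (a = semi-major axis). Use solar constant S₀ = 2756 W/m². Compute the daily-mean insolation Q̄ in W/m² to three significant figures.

Q̄ ≈ 1.15e+03 W/m²

Solar declination: sin δ = sin ε · sin λ_s = sin 55.00° × sin 270.0° = -0.81915, so δ = -55.000°.
cos H₀ = −tan(-33.5°) tan(-55.000°) = -0.9453, H₀ = 2.8092 rad.
Bracket: H₀ sin φ sin δ + cos φ cos δ sin H₀ = 2.8092×-0.55194×-0.81915 + 0.83389×0.57358×0.32629 = 1.270100 + 0.156065 = 1.426165.
Inverse-square distance factor (a/d)² = 0.9599² = 0.921408.
Q̄ = (S₀/π) × 0.921408 × [bracket] = (2756/π) × 0.921408 × 1.426165 = 1153 W/m².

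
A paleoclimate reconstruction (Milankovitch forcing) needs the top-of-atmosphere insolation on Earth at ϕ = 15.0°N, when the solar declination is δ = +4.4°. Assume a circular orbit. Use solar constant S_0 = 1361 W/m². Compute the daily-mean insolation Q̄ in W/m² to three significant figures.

Q̄ ≈ 431 W/m²

cos h₀ = −tan(+15.0°) tan(+4.400°) = -0.0206, h₀ = 1.5914 rad.
Bracket: h₀ sin ϕ sin δ + cos ϕ cos δ sin h₀ = 1.5914×0.25882×0.07672 + 0.96593×0.99705×0.99979 = 0.031600 + 0.962878 = 0.994478.
Q̄ = (S_0/π) × [bracket] = (1361/π) × 0.994478 = 430.8 W/m².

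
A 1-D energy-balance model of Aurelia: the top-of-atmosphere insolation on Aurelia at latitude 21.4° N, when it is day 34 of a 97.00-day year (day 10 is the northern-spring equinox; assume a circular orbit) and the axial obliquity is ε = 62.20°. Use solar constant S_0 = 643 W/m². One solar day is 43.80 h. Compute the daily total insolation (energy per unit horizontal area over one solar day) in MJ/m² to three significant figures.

Solar longitude: L_s = 360° × (34 − 10)/97.00 = 89.072°.
sin δ = sin 62.20° × sin 89.072° = 0.88446, so δ = +62.186°.
cos h₀ = −tan(+21.4°) tan(+62.186°) = -0.7428, h₀ = 2.4081 rad.
Bracket: h₀ sin ϕ sin δ + cos ϕ cos δ sin h₀ = 2.4081×0.36488×0.88446 + 0.93106×0.46661×0.66946 = 0.777146 + 0.290841 = 1.067987.
Q̄ = (S_0/π) × [bracket] = (643/π) × 1.067987 = 218.59 W/m².
Daily total = Q̄ × 43.80 h × 3600 s/h = 218.59 × 43.80 × 3600 / 10⁶ = 34.47 MJ/m².

34.5 MJ/m²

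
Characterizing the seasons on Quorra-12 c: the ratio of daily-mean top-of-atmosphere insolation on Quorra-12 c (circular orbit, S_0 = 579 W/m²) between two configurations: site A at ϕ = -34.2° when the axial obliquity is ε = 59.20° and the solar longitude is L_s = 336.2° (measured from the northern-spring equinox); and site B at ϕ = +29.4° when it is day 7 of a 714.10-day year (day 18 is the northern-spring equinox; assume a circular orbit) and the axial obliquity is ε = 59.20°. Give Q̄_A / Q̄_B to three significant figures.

Q̄_A / Q̄_B ≈ 1.37

— Configuration A (ϕ=-34.2°):
Solar declination: sin δ = sin ε · sin L_s = sin 59.20° × sin 336.2° = -0.34663, so δ = -20.281°.
cos h₀ = −tan(-34.2°) tan(-20.281°) = -0.2511, h₀ = 1.8247 rad.
Bracket: h₀ sin ϕ sin δ + cos ϕ cos δ sin h₀ = 1.8247×-0.56208×-0.34663 + 0.82708×0.93800×0.96795 = 0.355513 + 0.750937 = 1.106450.
Q̄ = (S_0/π) × [bracket] = (579/π) × 1.106450 = 203.92 W/m².
— Configuration B (ϕ=+29.4°):
Solar longitude: L_s = 360° × (7 − 18)/714.10 = -5.545°, i.e. -5.545° + 360° = 354.455°.
sin δ = sin 59.20° × sin 354.455° = -0.08301, so δ = -4.761°.
cos h₀ = −tan(+29.4°) tan(-4.761°) = 0.0469, h₀ = 1.5238 rad.
Bracket: h₀ sin ϕ sin δ + cos ϕ cos δ sin h₀ = 1.5238×0.49090×-0.08301 + 0.87121×0.99655×0.99890 = -0.062094 + 0.867249 = 0.805155.
Q̄ = (S_0/π) × [bracket] = (579/π) × 0.805155 = 148.39 W/m².
Ratio Q̄_A / Q̄_B = 203.92 / 148.39 = 1.374.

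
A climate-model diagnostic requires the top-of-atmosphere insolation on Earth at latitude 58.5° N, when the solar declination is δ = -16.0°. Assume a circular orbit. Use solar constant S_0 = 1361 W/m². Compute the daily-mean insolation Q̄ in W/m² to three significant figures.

Q̄ ≈ 81.9 W/m²

cos h₀ = −tan(+58.5°) tan(-16.000°) = 0.4679, h₀ = 1.0839 rad.
Bracket: h₀ sin ϕ sin δ + cos ϕ cos δ sin h₀ = 1.0839×0.85264×-0.27564 + 0.52250×0.96126×0.88377 = -0.254740 + 0.443881 = 0.189141.
Q̄ = (S_0/π) × [bracket] = (1361/π) × 0.189141 = 81.94 W/m².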